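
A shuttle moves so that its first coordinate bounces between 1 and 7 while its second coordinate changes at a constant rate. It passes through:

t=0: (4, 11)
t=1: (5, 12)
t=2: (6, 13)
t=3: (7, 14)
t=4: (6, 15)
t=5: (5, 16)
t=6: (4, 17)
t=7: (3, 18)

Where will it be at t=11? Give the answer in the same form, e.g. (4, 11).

(3, 22)

The first coordinate travels 1 per step and bounces off the walls at 1 and 7.
  step 8: 3 → 2
  step 9: 2 → 1
  step 10: 1 → 2
  step 11: 2 → 3
The second coordinate changes by +1 each step: at step 11 it is 22.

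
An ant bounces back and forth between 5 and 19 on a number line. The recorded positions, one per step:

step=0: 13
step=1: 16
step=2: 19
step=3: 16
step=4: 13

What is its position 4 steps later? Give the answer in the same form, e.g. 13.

The value travels 3 per step and bounces off the walls at 5 and 19.
  step 5: 13 → 10
  step 6: 10 → 7
  step 7: 7 → 6
  step 8: 6 → 9

9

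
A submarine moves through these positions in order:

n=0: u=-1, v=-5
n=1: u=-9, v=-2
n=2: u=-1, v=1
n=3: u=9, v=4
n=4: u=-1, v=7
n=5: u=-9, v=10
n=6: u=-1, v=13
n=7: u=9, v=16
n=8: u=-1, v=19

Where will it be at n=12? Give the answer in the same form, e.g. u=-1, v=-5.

u=-1, v=31

U: cycles through -1, -9, -1, 9 every 4 steps. Step 12 lands at position 0 of the cycle → -1.
V: linear, +3 per step → 31 at step 12.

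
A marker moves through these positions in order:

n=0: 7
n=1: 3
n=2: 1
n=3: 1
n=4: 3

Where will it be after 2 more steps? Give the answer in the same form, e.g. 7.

Successive displacements: -4, -2, +0, +2 — each changes by +2.
step 5: 3 + 4 → 7
step 6: 7 + 6 → 13

13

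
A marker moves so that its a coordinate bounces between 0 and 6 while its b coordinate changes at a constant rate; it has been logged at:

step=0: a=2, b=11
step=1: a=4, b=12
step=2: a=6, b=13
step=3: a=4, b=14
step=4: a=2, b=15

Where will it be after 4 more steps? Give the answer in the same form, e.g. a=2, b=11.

a=6, b=19

The a coordinate travels 2 per step and bounces off the walls at 0 and 6.
  step 5: 2 → 0
  step 6: 0 → 2
  step 7: 2 → 4
  step 8: 4 → 6
The b coordinate changes by +1 each step: at step 8 it is 19.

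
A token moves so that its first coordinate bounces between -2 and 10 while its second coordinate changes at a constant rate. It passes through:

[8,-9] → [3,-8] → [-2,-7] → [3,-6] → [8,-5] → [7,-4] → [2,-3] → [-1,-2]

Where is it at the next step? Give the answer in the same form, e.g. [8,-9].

The first coordinate travels 5 per step and bounces off the walls at -2 and 10.
  step 8: -1 → 4
The second coordinate changes by +1 each step: at step 8 it is -1.

[4,-1]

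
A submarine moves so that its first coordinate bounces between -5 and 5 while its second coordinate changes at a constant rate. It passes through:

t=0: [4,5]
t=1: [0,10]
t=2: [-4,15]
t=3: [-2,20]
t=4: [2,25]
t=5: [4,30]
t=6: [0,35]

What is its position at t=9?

The first coordinate reflects between -5 and 5, moving 4 per step.
  step 7: 0 → -4
  step 8: -4 → -2
  step 9: -2 → 2
The second coordinate changes by +5 each step: at step 9 it is 50.

[2,50]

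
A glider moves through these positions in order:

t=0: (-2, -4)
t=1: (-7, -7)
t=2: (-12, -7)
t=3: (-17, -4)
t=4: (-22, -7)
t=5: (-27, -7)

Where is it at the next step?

The first coordinate changes by -5 each step, so at step 6 it is -2 + 6·(-5) = -32.
The second coordinate repeats the cycle [-4, -7, -7] with period 3; step 6 mod 3 = 0, giving -4.

(-32, -4)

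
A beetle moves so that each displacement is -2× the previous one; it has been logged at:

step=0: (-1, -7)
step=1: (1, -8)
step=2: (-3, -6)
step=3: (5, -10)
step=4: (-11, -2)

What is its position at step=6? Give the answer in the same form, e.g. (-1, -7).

Consecutive displacements (+2, -1), (-4, +2), (+8, -4), (-16, +8) scale by a factor of -2 each step.
step 5: (-11, -2) + (+32, -16) → (21, -18)
step 6: (21, -18) + (-64, +32) → (-43, 14)

(-43, 14)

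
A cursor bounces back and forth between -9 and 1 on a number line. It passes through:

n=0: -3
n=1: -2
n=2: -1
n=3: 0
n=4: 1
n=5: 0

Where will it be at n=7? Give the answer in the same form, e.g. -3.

-2

The value reflects between -9 and 1, moving 1 per step.
  step 6: 0 → -1
  step 7: -1 → -2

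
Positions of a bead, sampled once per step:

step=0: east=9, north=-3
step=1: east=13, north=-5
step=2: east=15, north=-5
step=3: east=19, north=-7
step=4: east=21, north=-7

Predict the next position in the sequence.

Step-to-step displacements: (+4,-2), (+2,+0), (+4,-2), (+2,+0) — a repeating cycle of length 2.
step 5: apply (+4,-2) → east=25, north=-9

east=25, north=-9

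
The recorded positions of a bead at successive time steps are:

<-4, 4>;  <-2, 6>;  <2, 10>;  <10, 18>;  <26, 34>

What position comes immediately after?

<58, 66>

The jumps are <+2, +2>, <+4, +4>, <+8, +8>, <+16, +16> — a geometric progression with ratio 2.
step 5: <26, 34> + <+32, +32> → <58, 66>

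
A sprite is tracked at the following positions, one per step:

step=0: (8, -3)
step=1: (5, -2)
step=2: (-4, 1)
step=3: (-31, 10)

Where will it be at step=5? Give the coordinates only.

Step-to-step displacements: (-3, +1), (-9, +3), (-27, +9); each is 3× the previous.
step 4: (-31, 10) + (-81, +27) → (-112, 37)
step 5: (-112, 37) + (-243, +81) → (-355, 118)

(-355, 118)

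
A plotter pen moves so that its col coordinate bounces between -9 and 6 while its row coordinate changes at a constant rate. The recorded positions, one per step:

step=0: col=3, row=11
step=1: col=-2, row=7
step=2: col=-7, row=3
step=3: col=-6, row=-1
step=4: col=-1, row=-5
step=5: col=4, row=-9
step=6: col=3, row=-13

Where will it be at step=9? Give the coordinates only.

The col coordinate travels 5 per step and bounces off the walls at -9 and 6.
  step 7: 3 → -2
  step 8: -2 → -7
  step 9: -7 → -6
The row coordinate changes by -4 each step: at step 9 it is -25.

col=-6, row=-25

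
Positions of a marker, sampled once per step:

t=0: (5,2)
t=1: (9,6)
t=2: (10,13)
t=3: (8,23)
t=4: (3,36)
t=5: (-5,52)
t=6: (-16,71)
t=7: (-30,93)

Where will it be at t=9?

(-67,146)

First differences are (+4,+4), (+1,+7), (-2,+10), (-5,+13), (-8,+16), (-11,+19), (-14,+22); their common second difference is (-3,+3) (constant acceleration).
step 8: (-30,93) + (-17,+25) → (-47,118)
step 9: (-47,118) + (-20,+28) → (-67,146)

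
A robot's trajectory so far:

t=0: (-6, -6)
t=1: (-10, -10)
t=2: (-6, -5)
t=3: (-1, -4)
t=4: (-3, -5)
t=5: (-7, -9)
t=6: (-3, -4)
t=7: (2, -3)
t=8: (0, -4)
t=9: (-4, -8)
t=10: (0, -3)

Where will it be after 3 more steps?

(-1, -7)

Differencing gives (-4, -4), (+4, +5), (+5, +1), (-2, -1), (-4, -4), (+4, +5), (+5, +1), (-2, -1), (-4, -4), (+4, +5). This is the pattern (-4, -4), (+4, +5), (+5, +1), (-2, -1) repeated.
step 11: apply (+5, +1) → (5, -2)
step 12: apply (-2, -1) → (3, -3)
step 13: apply (-4, -4) → (-1, -7)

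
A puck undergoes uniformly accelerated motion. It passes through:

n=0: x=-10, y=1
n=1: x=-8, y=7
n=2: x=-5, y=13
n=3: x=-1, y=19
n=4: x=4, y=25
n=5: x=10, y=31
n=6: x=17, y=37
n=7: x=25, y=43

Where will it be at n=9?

Successive displacements: (+2, +6), (+3, +6), (+4, +6), (+5, +6), (+6, +6), (+7, +6), (+8, +6) — each changes by (+1, +0).
step 8: x=25, y=43 + (+9, +6) → x=34, y=49
step 9: x=34, y=49 + (+10, +6) → x=44, y=55

x=44, y=55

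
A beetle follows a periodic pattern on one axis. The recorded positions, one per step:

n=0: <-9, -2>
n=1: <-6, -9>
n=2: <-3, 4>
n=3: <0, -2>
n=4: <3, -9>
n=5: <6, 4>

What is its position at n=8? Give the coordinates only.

First: linear, +3 per step → 15 at step 8.
Second: cycles through -2, -9, 4 every 3 steps. Step 8 lands at position 2 of the cycle → 4.

<15, 4>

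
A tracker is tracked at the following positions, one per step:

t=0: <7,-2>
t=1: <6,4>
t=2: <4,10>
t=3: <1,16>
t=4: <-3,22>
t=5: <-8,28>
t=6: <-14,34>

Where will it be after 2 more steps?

Taking differences between consecutive positions: <-1,+6>, <-2,+6>, <-3,+6>, <-4,+6>, <-5,+6>, <-6,+6>. These grow by <-1,+0> each step.
step 7: <-14,34> + <-7,+6> → <-21,40>
step 8: <-21,40> + <-8,+6> → <-29,46>

<-29,46>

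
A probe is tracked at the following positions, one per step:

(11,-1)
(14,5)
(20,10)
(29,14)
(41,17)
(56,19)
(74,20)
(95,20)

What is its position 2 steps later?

(146,17)

First differences are (+3,+6), (+6,+5), (+9,+4), (+12,+3), (+15,+2), (+18,+1), (+21,+0); their common second difference is (+3,-1) (constant acceleration).
step 8: (95,20) + (+24,-1) → (119,19)
step 9: (119,19) + (+27,-2) → (146,17)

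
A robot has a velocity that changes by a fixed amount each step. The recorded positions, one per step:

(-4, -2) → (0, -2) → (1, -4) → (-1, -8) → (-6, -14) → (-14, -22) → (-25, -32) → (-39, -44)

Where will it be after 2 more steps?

Successive displacements: (+4, +0), (+1, -2), (-2, -4), (-5, -6), (-8, -8), (-11, -10), (-14, -12) — each changes by (-3, -2).
step 8: (-39, -44) + (-17, -14) → (-56, -58)
step 9: (-56, -58) + (-20, -16) → (-76, -74)

(-76, -74)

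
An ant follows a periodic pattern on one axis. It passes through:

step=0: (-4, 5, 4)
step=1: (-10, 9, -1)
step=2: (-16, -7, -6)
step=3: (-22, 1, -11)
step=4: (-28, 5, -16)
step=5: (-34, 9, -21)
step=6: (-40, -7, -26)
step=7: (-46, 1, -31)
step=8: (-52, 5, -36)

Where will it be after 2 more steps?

The first coordinate changes by -6 each step, so at step 10 it is -4 + 10·(-6) = -64.
The second coordinate repeats the cycle [5, 9, -7, 1] with period 4; step 10 mod 4 = 2, giving -7.
The third coordinate changes by -5 each step, so at step 10 it is 4 + 10·(-5) = -46.

(-64, -7, -46)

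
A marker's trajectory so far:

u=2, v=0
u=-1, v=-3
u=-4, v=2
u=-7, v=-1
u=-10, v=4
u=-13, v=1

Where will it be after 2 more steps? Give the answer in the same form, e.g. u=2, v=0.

The moves between consecutive positions are (-3, -3), (-3, +5), (-3, -3), (-3, +5), (-3, -3); they repeat the 2-cycle [(-3, -3), (-3, +5)].
step 6: apply (-3, +5) → u=-16, v=6
step 7: apply (-3, -3) → u=-19, v=3

u=-19, v=3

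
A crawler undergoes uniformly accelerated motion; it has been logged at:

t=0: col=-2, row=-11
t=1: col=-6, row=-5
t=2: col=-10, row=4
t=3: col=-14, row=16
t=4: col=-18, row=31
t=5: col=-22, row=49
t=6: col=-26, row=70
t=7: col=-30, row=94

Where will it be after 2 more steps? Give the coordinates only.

col=-38, row=151

Taking differences between consecutive positions: (-4, +6), (-4, +9), (-4, +12), (-4, +15), (-4, +18), (-4, +21), (-4, +24). These grow by (+0, +3) each step.
step 8: col=-30, row=94 + (-4, +27) → col=-34, row=121
step 9: col=-34, row=121 + (-4, +30) → col=-38, row=151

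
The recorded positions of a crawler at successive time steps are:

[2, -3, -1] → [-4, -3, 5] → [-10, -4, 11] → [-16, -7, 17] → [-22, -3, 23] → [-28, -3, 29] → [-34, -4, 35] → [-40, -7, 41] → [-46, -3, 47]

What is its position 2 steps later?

[-58, -4, 59]

First: linear, -6 per step → -58 at step 10.
Second: cycles through -3, -3, -4, -7 every 4 steps. Step 10 lands at position 2 of the cycle → -4.
Third: linear, +6 per step → 59 at step 10.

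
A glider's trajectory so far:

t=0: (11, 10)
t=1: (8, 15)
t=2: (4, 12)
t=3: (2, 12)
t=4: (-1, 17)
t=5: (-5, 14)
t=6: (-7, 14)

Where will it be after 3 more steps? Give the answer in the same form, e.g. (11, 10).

The moves between consecutive positions are (-3, +5), (-4, -3), (-2, +0), (-3, +5), (-4, -3), (-2, +0); they repeat the 3-cycle [(-3, +5), (-4, -3), (-2, +0)].
step 7: apply (-3, +5) → (-10, 19)
step 8: apply (-4, -3) → (-14, 16)
step 9: apply (-2, +0) → (-16, 16)

(-16, 16)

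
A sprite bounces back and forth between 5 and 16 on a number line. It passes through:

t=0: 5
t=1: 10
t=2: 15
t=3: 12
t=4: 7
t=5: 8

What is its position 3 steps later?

The value reflects between 5 and 16, moving 5 per step.
  step 6: 8 → 13
  step 7: 13 → 14
  step 8: 14 → 9

9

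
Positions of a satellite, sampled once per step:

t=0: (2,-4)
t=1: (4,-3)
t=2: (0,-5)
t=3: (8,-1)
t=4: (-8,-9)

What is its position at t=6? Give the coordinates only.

(-40,-25)

Consecutive displacements (+2,+1), (-4,-2), (+8,+4), (-16,-8) scale by a factor of -2 each step.
step 5: (-8,-9) + (+32,+16) → (24,7)
step 6: (24,7) + (-64,-32) → (-40,-25)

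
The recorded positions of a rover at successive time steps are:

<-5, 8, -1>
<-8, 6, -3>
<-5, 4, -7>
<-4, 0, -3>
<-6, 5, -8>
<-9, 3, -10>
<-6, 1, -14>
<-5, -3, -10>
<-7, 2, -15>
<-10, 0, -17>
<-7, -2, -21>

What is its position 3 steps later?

<-11, -3, -24>

The moves between consecutive positions are <-3, -2, -2>, <+3, -2, -4>, <+1, -4, +4>, <-2, +5, -5>, <-3, -2, -2>, <+3, -2, -4>, <+1, -4, +4>, <-2, +5, -5>, <-3, -2, -2>, <+3, -2, -4>; they repeat the 4-cycle [<-3, -2, -2>, <+3, -2, -4>, <+1, -4, +4>, <-2, +5, -5>].
step 11: apply <+1, -4, +4> → <-6, -6, -17>
step 12: apply <-2, +5, -5> → <-8, -1, -22>
step 13: apply <-3, -2, -2> → <-11, -3, -24>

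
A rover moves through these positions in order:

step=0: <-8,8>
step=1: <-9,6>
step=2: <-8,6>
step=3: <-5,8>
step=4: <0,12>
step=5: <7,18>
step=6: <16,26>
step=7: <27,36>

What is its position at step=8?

Taking differences between consecutive positions: <-1,-2>, <+1,+0>, <+3,+2>, <+5,+4>, <+7,+6>, <+9,+8>, <+11,+10>. These grow by <+2,+2> each step.
step 8: <27,36> + <+13,+12> → <40,48>

<40,48>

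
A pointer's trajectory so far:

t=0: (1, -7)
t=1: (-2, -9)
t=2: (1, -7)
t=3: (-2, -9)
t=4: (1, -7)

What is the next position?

The jumps are (-3, -2), (+3, +2), (-3, -2), (+3, +2) — a geometric progression with ratio -1.
step 5: (1, -7) + (-3, -2) → (-2, -9)

(-2, -9)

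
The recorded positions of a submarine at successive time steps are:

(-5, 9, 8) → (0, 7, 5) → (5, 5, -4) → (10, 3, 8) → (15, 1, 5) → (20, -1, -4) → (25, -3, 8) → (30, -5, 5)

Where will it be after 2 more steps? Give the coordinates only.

First: linear, +5 per step → 40 at step 9.
Second: linear, -2 per step → -9 at step 9.
Third: cycles through 8, 5, -4 every 3 steps. Step 9 lands at position 0 of the cycle → 8.

(40, -9, 8)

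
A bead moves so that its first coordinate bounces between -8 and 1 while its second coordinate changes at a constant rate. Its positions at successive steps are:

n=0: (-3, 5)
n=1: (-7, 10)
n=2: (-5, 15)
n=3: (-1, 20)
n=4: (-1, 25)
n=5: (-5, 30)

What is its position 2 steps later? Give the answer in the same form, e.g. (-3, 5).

(-3, 40)

The first coordinate reflects between -8 and 1, moving 4 per step.
  step 6: -5 → -7
  step 7: -7 → -3
The second coordinate changes by +5 each step: at step 7 it is 40.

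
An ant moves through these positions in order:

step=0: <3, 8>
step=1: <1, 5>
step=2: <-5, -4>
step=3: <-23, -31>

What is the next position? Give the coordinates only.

<-77, -112>

The jumps are <-2, -3>, <-6, -9>, <-18, -27> — a geometric progression with ratio 3.
step 4: <-23, -31> + <-54, -81> → <-77, -112>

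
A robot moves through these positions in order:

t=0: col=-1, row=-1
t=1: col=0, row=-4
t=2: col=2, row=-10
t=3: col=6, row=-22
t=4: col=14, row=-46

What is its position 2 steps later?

col=62, row=-190

The jumps are (+1, -3), (+2, -6), (+4, -12), (+8, -24) — a geometric progression with ratio 2.
step 5: col=14, row=-46 + (+16, -48) → col=30, row=-94
step 6: col=30, row=-94 + (+32, -96) → col=62, row=-190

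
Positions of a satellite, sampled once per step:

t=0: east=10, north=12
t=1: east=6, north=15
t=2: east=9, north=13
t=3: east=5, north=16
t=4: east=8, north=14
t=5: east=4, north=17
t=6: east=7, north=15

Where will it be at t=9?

east=2, north=19

Step-to-step displacements: (-4, +3), (+3, -2), (-4, +3), (+3, -2), (-4, +3), (+3, -2) — a repeating cycle of length 2.
step 7: apply (-4, +3) → east=3, north=18
step 8: apply (+3, -2) → east=6, north=16
step 9: apply (-4, +3) → east=2, north=19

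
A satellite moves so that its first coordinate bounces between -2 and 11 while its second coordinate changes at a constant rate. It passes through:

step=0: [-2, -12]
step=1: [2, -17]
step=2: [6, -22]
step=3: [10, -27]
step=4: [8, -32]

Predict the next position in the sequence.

[4, -37]

The first coordinate travels 4 per step and bounces off the walls at -2 and 11.
  step 5: 8 → 4
The second coordinate changes by -5 each step: at step 5 it is -37.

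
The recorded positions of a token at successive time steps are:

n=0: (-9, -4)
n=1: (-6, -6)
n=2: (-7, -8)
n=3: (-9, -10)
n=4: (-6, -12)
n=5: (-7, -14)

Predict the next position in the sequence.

(-9, -16)

The first coordinate repeats the cycle [-9, -6, -7] with period 3; step 6 mod 3 = 0, giving -9.
The second coordinate changes by -2 each step, so at step 6 it is -4 + 6·(-2) = -16.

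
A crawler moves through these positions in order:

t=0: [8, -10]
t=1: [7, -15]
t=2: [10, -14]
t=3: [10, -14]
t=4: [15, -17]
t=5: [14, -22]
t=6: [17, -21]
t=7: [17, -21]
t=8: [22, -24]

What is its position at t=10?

[24, -28]

Differencing gives [-1, -5], [+3, +1], [+0, +0], [+5, -3], [-1, -5], [+3, +1], [+0, +0], [+5, -3]. This is the pattern [-1, -5], [+3, +1], [+0, +0], [+5, -3] repeated.
step 9: apply [-1, -5] → [21, -29]
step 10: apply [+3, +1] → [24, -28]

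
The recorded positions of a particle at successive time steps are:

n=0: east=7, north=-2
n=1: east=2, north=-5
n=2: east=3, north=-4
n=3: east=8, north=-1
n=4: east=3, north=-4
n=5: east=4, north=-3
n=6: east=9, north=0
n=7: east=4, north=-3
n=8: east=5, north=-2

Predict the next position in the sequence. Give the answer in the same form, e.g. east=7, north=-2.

east=10, north=1

The moves between consecutive positions are (-5, -3), (+1, +1), (+5, +3), (-5, -3), (+1, +1), (+5, +3), (-5, -3), (+1, +1); they repeat the 3-cycle [(-5, -3), (+1, +1), (+5, +3)].
step 9: apply (+5, +3) → east=10, north=1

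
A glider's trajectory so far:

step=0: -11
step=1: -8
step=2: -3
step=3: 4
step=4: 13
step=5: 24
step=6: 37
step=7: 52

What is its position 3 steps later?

Taking differences between consecutive positions: +3, +5, +7, +9, +11, +13, +15. These grow by +2 each step.
step 8: 52 + 17 → 69
step 9: 69 + 19 → 88
step 10: 88 + 21 → 109

109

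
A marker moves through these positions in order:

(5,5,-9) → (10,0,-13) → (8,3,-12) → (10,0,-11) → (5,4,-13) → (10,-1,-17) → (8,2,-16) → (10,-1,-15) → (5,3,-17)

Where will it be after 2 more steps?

Differencing gives (+5,-5,-4), (-2,+3,+1), (+2,-3,+1), (-5,+4,-2), (+5,-5,-4), (-2,+3,+1), (+2,-3,+1), (-5,+4,-2). This is the pattern (+5,-5,-4), (-2,+3,+1), (+2,-3,+1), (-5,+4,-2) repeated.
step 9: apply (+5,-5,-4) → (10,-2,-21)
step 10: apply (-2,+3,+1) → (8,1,-20)

(8,1,-20)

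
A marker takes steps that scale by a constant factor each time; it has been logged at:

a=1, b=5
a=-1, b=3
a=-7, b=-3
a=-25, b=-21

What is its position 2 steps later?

Step-to-step displacements: (-2, -2), (-6, -6), (-18, -18); each is 3× the previous.
step 4: a=-25, b=-21 + (-54, -54) → a=-79, b=-75
step 5: a=-79, b=-75 + (-162, -162) → a=-241, b=-237

a=-241, b=-237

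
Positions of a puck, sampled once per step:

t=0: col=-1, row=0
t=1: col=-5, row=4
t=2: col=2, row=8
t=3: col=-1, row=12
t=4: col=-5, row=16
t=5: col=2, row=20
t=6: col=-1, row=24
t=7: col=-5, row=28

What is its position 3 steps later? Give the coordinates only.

The col coordinate repeats the cycle [-1, -5, 2] with period 3; step 10 mod 3 = 1, giving -5.
The row coordinate changes by +4 each step, so at step 10 it is 0 + 10·(4) = 40.

col=-5, row=40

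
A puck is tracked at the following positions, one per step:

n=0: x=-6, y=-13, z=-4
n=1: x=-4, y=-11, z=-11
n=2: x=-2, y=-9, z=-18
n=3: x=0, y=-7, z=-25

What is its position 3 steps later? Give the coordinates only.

x=6, y=-1, z=-46

Constant displacement of (+2, +2, -7) per step.
step 4: x=0, y=-7, z=-25 + (+2, +2, -7) → x=2, y=-5, z=-32
step 5: x=2, y=-5, z=-32 + (+2, +2, -7) → x=4, y=-3, z=-39
step 6: x=4, y=-3, z=-39 + (+2, +2, -7) → x=6, y=-1, z=-46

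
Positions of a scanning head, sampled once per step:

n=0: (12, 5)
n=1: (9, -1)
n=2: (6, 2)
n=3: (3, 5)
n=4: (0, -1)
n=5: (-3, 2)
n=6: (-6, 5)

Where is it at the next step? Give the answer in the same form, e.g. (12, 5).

(-9, -1)

First: linear, -3 per step → -9 at step 7.
Second: cycles through 5, -1, 2 every 3 steps. Step 7 lands at position 1 of the cycle → -1.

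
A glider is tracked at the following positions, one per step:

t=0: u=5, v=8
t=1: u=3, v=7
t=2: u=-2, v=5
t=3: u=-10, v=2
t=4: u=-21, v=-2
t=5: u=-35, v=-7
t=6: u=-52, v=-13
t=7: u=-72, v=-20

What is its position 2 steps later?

u=-121, v=-37

Successive displacements: (-2, -1), (-5, -2), (-8, -3), (-11, -4), (-14, -5), (-17, -6), (-20, -7) — each changes by (-3, -1).
step 8: u=-72, v=-20 + (-23, -8) → u=-95, v=-28
step 9: u=-95, v=-28 + (-26, -9) → u=-121, v=-37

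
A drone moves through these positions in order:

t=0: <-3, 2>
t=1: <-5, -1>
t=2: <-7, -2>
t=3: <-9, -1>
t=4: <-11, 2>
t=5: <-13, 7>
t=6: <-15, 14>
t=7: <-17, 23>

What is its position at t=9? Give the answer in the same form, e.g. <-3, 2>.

First differences are <-2, -3>, <-2, -1>, <-2, +1>, <-2, +3>, <-2, +5>, <-2, +7>, <-2, +9>; their common second difference is <+0, +2> (constant acceleration).
step 8: <-17, 23> + <-2, +11> → <-19, 34>
step 9: <-19, 34> + <-2, +13> → <-21, 47>

<-21, 47>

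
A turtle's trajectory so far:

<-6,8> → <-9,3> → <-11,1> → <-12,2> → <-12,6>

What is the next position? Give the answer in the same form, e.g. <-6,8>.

<-11,13>

Taking differences between consecutive positions: <-3,-5>, <-2,-2>, <-1,+1>, <+0,+4>. These grow by <+1,+3> each step.
step 5: <-12,6> + <+1,+7> → <-11,13>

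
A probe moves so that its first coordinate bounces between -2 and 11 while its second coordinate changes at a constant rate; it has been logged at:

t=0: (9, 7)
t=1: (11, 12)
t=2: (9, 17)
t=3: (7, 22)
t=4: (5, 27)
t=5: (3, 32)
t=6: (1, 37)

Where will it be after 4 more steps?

(3, 57)

The first coordinate travels 2 per step and bounces off the walls at -2 and 11.
  step 7: 1 → -1
  step 8: -1 → -1
  step 9: -1 → 1
  step 10: 1 → 3
The second coordinate changes by +5 each step: at step 10 it is 57.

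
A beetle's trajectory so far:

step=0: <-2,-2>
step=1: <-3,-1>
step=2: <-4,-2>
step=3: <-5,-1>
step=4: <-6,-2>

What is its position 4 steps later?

<-10,-2>

The first coordinate changes by -1 each step, so at step 8 it is -2 + 8·(-1) = -10.
The second coordinate repeats the cycle [-2, -1] with period 2; step 8 mod 2 = 0, giving -2.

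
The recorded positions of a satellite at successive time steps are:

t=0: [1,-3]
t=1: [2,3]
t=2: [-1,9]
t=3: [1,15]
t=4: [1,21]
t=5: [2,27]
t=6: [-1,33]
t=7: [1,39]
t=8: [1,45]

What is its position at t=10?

[-1,57]

First: cycles through 1, 2, -1, 1 every 4 steps. Step 10 lands at position 2 of the cycle → -1.
Second: linear, +6 per step → 57 at step 10.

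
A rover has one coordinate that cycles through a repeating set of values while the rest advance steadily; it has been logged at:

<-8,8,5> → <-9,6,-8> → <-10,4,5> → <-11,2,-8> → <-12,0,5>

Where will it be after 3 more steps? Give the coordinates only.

<-15,-6,-8>

First: linear, -1 per step → -15 at step 7.
Second: linear, -2 per step → -6 at step 7.
Third: cycles through 5, -8 every 2 steps. Step 7 lands at position 1 of the cycle → -8.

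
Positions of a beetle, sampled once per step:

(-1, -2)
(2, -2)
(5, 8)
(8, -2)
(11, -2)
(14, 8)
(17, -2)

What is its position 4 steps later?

First: linear, +3 per step → 29 at step 10.
Second: cycles through -2, -2, 8 every 3 steps. Step 10 lands at position 1 of the cycle → -2.

(29, -2)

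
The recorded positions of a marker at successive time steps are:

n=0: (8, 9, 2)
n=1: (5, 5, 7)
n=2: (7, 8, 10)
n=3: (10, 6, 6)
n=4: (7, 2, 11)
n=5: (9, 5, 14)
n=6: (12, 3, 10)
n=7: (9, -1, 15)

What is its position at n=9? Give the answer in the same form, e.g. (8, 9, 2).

The moves between consecutive positions are (-3, -4, +5), (+2, +3, +3), (+3, -2, -4), (-3, -4, +5), (+2, +3, +3), (+3, -2, -4), (-3, -4, +5); they repeat the 3-cycle [(-3, -4, +5), (+2, +3, +3), (+3, -2, -4)].
step 8: apply (+2, +3, +3) → (11, 2, 18)
step 9: apply (+3, -2, -4) → (14, 0, 14)

(14, 0, 14)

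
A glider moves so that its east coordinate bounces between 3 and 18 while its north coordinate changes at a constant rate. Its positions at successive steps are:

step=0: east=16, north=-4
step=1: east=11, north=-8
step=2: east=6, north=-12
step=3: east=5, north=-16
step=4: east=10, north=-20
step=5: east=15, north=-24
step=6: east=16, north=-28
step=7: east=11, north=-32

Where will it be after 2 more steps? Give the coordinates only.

east=5, north=-40

The east coordinate travels 5 per step and bounces off the walls at 3 and 18.
  step 8: 11 → 6
  step 9: 6 → 5
The north coordinate changes by -4 each step: at step 9 it is -40.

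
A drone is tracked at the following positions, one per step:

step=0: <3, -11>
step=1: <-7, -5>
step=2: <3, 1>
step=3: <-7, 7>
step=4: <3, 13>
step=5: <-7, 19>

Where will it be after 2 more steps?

First: cycles through 3, -7 every 2 steps. Step 7 lands at position 1 of the cycle → -7.
Second: linear, +6 per step → 31 at step 7.

<-7, 31>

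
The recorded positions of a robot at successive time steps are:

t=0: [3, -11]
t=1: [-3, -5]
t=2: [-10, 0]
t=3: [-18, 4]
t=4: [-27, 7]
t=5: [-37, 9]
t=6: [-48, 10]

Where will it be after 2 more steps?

[-73, 9]

Taking differences between consecutive positions: [-6, +6], [-7, +5], [-8, +4], [-9, +3], [-10, +2], [-11, +1]. These grow by [-1, -1] each step.
step 7: [-48, 10] + [-12, +0] → [-60, 10]
step 8: [-60, 10] + [-13, -1] → [-73, 9]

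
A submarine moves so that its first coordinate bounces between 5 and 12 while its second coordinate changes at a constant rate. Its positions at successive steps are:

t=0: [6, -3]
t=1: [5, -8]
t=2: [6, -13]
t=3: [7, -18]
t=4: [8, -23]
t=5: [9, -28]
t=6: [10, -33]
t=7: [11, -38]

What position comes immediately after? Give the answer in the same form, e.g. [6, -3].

[12, -43]

The first coordinate reflects between 5 and 12, moving 1 per step.
  step 8: 11 → 12
The second coordinate changes by -5 each step: at step 8 it is -43.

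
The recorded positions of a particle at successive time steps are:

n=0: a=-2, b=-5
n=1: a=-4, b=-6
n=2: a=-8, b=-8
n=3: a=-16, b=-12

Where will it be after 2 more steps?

a=-64, b=-36

Step-to-step displacements: (-2, -1), (-4, -2), (-8, -4); each is 2× the previous.
step 4: a=-16, b=-12 + (-16, -8) → a=-32, b=-20
step 5: a=-32, b=-20 + (-32, -16) → a=-64, b=-36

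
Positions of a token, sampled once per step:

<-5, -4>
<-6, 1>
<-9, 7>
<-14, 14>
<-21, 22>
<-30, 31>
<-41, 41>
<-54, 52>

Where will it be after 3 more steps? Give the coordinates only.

<-105, 91>

Successive displacements: <-1, +5>, <-3, +6>, <-5, +7>, <-7, +8>, <-9, +9>, <-11, +10>, <-13, +11> — each changes by <-2, +1>.
step 8: <-54, 52> + <-15, +12> → <-69, 64>
step 9: <-69, 64> + <-17, +13> → <-86, 77>
step 10: <-86, 77> + <-19, +14> → <-105, 91>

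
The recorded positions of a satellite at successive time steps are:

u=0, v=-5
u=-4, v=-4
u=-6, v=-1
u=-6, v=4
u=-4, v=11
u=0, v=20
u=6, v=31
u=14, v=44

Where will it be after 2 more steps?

First differences are (-4, +1), (-2, +3), (+0, +5), (+2, +7), (+4, +9), (+6, +11), (+8, +13); their common second difference is (+2, +2) (constant acceleration).
step 8: u=14, v=44 + (+10, +15) → u=24, v=59
step 9: u=24, v=59 + (+12, +17) → u=36, v=76

u=36, v=76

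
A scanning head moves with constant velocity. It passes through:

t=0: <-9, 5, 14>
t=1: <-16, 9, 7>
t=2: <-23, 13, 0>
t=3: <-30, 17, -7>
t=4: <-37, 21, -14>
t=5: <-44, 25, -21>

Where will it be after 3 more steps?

Constant displacement of <-7, +4, -7> per step.
step 6: <-44, 25, -21> + <-7, +4, -7> → <-51, 29, -28>
step 7: <-51, 29, -28> + <-7, +4, -7> → <-58, 33, -35>
step 8: <-58, 33, -35> + <-7, +4, -7> → <-65, 37, -42>

<-65, 37, -42>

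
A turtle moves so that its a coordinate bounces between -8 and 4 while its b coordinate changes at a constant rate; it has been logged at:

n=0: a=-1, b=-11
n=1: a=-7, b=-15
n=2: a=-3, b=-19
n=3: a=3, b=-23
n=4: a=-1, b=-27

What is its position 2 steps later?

a=-3, b=-35

The a coordinate reflects between -8 and 4, moving 6 per step.
  step 5: -1 → -7
  step 6: -7 → -3
The b coordinate changes by -4 each step: at step 6 it is -35.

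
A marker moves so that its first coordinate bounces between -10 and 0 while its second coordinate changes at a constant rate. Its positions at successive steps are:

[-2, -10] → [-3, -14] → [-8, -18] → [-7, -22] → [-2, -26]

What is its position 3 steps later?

[-7, -38]

The first coordinate travels 5 per step and bounces off the walls at -10 and 0.
  step 5: -2 → -3
  step 6: -3 → -8
  step 7: -8 → -7
The second coordinate changes by -4 each step: at step 7 it is -38.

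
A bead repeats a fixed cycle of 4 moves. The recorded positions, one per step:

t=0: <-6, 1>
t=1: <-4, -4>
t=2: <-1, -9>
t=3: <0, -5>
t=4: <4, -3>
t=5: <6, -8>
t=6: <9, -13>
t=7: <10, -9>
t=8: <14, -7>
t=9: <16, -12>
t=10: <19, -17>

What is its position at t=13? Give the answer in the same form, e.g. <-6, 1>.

<26, -16>

The moves between consecutive positions are <+2, -5>, <+3, -5>, <+1, +4>, <+4, +2>, <+2, -5>, <+3, -5>, <+1, +4>, <+4, +2>, <+2, -5>, <+3, -5>; they repeat the 4-cycle [<+2, -5>, <+3, -5>, <+1, +4>, <+4, +2>].
step 11: apply <+1, +4> → <20, -13>
step 12: apply <+4, +2> → <24, -11>
step 13: apply <+2, -5> → <26, -16>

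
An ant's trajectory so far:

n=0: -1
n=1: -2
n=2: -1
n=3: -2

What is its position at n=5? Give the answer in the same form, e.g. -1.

Step-to-step displacements: -1, +1, -1; each is -1× the previous.
step 4: -2 + 1 → -1
step 5: -1 − 1 → -2

-2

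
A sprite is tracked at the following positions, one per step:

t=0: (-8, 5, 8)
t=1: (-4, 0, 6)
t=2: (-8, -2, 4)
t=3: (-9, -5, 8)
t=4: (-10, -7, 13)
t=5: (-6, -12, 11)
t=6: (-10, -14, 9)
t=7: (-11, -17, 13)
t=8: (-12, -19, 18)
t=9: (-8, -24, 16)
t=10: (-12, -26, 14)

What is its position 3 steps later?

(-10, -36, 21)

The moves between consecutive positions are (+4, -5, -2), (-4, -2, -2), (-1, -3, +4), (-1, -2, +5), (+4, -5, -2), (-4, -2, -2), (-1, -3, +4), (-1, -2, +5), (+4, -5, -2), (-4, -2, -2); they repeat the 4-cycle [(+4, -5, -2), (-4, -2, -2), (-1, -3, +4), (-1, -2, +5)].
step 11: apply (-1, -3, +4) → (-13, -29, 18)
step 12: apply (-1, -2, +5) → (-14, -31, 23)
step 13: apply (+4, -5, -2) → (-10, -36, 21)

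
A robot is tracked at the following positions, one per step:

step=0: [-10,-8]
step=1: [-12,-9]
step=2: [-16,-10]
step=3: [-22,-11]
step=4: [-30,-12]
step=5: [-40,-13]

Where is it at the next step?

[-52,-14]

Taking differences between consecutive positions: [-2,-1], [-4,-1], [-6,-1], [-8,-1], [-10,-1]. These grow by [-2,+0] each step.
step 6: [-40,-13] + [-12,-1] → [-52,-14]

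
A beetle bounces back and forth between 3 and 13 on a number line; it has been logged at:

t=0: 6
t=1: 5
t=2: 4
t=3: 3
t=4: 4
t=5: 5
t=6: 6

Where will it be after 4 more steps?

10

The value travels 1 per step and bounces off the walls at 3 and 13.
  step 7: 6 → 7
  step 8: 7 → 8
  step 9: 8 → 9
  step 10: 9 → 10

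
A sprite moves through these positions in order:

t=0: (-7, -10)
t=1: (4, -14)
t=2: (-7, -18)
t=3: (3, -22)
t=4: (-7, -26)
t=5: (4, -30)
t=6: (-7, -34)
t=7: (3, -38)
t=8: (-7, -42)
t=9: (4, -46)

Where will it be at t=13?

(4, -62)

First: cycles through -7, 4, -7, 3 every 4 steps. Step 13 lands at position 1 of the cycle → 4.
Second: linear, -4 per step → -62 at step 13.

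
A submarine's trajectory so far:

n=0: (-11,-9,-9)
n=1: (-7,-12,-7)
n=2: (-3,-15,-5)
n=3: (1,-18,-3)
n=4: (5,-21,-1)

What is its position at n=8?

(21,-33,7)

The position changes by (+4,-3,+2) every step.
step 5: (5,-21,-1) + (+4,-3,+2) → (9,-24,1)
step 6: (9,-24,1) + (+4,-3,+2) → (13,-27,3)
step 7: (13,-27,3) + (+4,-3,+2) → (17,-30,5)
step 8: (17,-30,5) + (+4,-3,+2) → (21,-33,7)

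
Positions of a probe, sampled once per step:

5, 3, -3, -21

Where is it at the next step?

The jumps are -2, -6, -18 — a geometric progression with ratio 3.
step 4: -21 − 54 → -75

-75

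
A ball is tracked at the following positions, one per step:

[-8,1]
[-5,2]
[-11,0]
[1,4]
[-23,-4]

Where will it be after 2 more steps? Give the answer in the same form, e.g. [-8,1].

[-71,-20]

Consecutive displacements [+3,+1], [-6,-2], [+12,+4], [-24,-8] scale by a factor of -2 each step.
step 5: [-23,-4] + [+48,+16] → [25,12]
step 6: [25,12] + [-96,-32] → [-71,-20]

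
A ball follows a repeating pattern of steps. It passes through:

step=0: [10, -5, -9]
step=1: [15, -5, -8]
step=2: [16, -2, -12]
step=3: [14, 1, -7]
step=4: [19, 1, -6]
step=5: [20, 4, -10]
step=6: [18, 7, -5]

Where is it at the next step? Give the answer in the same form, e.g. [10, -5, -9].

Step-to-step displacements: [+5, +0, +1], [+1, +3, -4], [-2, +3, +5], [+5, +0, +1], [+1, +3, -4], [-2, +3, +5] — a repeating cycle of length 3.
step 7: apply [+5, +0, +1] → [23, 7, -4]

[23, 7, -4]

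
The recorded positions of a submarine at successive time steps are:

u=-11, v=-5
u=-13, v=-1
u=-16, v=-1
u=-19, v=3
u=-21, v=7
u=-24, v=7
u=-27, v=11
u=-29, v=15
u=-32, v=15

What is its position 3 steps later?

u=-40, v=23

Step-to-step displacements: (-2, +4), (-3, +0), (-3, +4), (-2, +4), (-3, +0), (-3, +4), (-2, +4), (-3, +0) — a repeating cycle of length 3.
step 9: apply (-3, +4) → u=-35, v=19
step 10: apply (-2, +4) → u=-37, v=23
step 11: apply (-3, +0) → u=-40, v=23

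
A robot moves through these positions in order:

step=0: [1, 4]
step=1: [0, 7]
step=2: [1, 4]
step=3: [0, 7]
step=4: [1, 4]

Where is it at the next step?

[0, 7]

Consecutive displacements [-1, +3], [+1, -3], [-1, +3], [+1, -3] scale by a factor of -1 each step.
step 5: [1, 4] + [-1, +3] → [0, 7]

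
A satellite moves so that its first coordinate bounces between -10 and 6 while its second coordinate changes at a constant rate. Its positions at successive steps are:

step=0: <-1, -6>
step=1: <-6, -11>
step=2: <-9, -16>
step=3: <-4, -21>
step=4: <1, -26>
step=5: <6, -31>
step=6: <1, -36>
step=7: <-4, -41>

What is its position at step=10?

<-1, -56>

The first coordinate travels 5 per step and bounces off the walls at -10 and 6.
  step 8: -4 → -9
  step 9: -9 → -6
  step 10: -6 → -1
The second coordinate changes by -5 each step: at step 10 it is -56.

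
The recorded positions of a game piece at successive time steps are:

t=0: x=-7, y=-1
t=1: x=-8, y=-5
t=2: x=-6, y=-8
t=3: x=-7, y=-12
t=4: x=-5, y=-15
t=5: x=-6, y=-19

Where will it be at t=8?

Step-to-step displacements: (-1, -4), (+2, -3), (-1, -4), (+2, -3), (-1, -4) — a repeating cycle of length 2.
step 6: apply (+2, -3) → x=-4, y=-22
step 7: apply (-1, -4) → x=-5, y=-26
step 8: apply (+2, -3) → x=-3, y=-29

x=-3, y=-29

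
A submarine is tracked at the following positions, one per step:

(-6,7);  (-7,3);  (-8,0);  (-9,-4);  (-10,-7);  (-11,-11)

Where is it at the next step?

Differencing gives (-1,-4), (-1,-3), (-1,-4), (-1,-3), (-1,-4). This is the pattern (-1,-4), (-1,-3) repeated.
step 6: apply (-1,-3) → (-12,-14)

(-12,-14)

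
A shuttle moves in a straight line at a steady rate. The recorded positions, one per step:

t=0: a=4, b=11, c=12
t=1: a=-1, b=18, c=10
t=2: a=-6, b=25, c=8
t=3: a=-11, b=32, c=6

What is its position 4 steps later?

Each step adds (-5, +7, -2) to the position.
step 4: a=-11, b=32, c=6 + (-5, +7, -2) → a=-16, b=39, c=4
step 5: a=-16, b=39, c=4 + (-5, +7, -2) → a=-21, b=46, c=2
step 6: a=-21, b=46, c=2 + (-5, +7, -2) → a=-26, b=53, c=0
step 7: a=-26, b=53, c=0 + (-5, +7, -2) → a=-31, b=60, c=-2

a=-31, b=60, c=-2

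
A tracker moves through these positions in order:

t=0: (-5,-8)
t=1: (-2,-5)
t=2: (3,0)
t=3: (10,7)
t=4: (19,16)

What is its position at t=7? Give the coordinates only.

(58,55)

Successive displacements: (+3,+3), (+5,+5), (+7,+7), (+9,+9) — each changes by (+2,+2).
step 5: (19,16) + (+11,+11) → (30,27)
step 6: (30,27) + (+13,+13) → (43,40)
step 7: (43,40) + (+15,+15) → (58,55)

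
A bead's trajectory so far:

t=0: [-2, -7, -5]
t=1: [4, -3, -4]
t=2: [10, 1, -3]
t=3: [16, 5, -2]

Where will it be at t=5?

[28, 13, 0]

The position changes by [+6, +4, +1] every step.
step 4: [16, 5, -2] + [+6, +4, +1] → [22, 9, -1]
step 5: [22, 9, -1] + [+6, +4, +1] → [28, 13, 0]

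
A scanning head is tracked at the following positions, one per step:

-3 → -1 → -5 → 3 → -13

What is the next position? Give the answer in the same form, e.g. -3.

19

The jumps are +2, -4, +8, -16 — a geometric progression with ratio -2.
step 5: -13 + 32 → 19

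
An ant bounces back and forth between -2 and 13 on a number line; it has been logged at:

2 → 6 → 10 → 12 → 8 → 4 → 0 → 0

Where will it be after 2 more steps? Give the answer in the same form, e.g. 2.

8

The value reflects between -2 and 13, moving 4 per step.
  step 8: 0 → 4
  step 9: 4 → 8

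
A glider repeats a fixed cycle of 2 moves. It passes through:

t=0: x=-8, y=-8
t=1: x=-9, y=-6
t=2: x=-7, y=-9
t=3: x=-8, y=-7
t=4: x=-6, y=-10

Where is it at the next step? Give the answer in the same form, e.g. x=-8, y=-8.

Step-to-step displacements: (-1,+2), (+2,-3), (-1,+2), (+2,-3) — a repeating cycle of length 2.
step 5: apply (-1,+2) → x=-7, y=-8

x=-7, y=-8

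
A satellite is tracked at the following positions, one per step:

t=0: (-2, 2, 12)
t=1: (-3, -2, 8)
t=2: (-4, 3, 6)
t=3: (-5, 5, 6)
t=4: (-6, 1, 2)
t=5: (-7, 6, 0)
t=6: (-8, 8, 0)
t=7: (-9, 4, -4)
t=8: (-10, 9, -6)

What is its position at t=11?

(-13, 12, -12)

The moves between consecutive positions are (-1, -4, -4), (-1, +5, -2), (-1, +2, +0), (-1, -4, -4), (-1, +5, -2), (-1, +2, +0), (-1, -4, -4), (-1, +5, -2); they repeat the 3-cycle [(-1, -4, -4), (-1, +5, -2), (-1, +2, +0)].
step 9: apply (-1, +2, +0) → (-11, 11, -6)
step 10: apply (-1, -4, -4) → (-12, 7, -10)
step 11: apply (-1, +5, -2) → (-13, 12, -12)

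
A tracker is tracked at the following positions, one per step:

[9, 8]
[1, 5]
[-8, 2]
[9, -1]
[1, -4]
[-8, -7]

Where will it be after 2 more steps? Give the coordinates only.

[1, -13]

First: cycles through 9, 1, -8 every 3 steps. Step 7 lands at position 1 of the cycle → 1.
Second: linear, -3 per step → -13 at step 7.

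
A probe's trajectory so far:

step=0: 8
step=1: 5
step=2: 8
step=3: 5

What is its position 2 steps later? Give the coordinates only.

5

Step-to-step displacements: -3, +3, -3; each is -1× the previous.
step 4: 5 + 3 → 8
step 5: 8 − 3 → 5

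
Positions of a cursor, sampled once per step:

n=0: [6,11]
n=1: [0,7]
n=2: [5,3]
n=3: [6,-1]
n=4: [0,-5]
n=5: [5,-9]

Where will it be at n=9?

First: cycles through 6, 0, 5 every 3 steps. Step 9 lands at position 0 of the cycle → 6.
Second: linear, -4 per step → -25 at step 9.

[6,-25]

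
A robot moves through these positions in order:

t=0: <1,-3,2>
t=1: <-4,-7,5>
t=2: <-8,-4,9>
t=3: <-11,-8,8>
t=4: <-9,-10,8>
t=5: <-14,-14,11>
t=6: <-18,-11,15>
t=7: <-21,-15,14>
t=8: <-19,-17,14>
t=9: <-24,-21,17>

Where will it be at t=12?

Differencing gives <-5,-4,+3>, <-4,+3,+4>, <-3,-4,-1>, <+2,-2,+0>, <-5,-4,+3>, <-4,+3,+4>, <-3,-4,-1>, <+2,-2,+0>, <-5,-4,+3>. This is the pattern <-5,-4,+3>, <-4,+3,+4>, <-3,-4,-1>, <+2,-2,+0> repeated.
step 10: apply <-4,+3,+4> → <-28,-18,21>
step 11: apply <-3,-4,-1> → <-31,-22,20>
step 12: apply <+2,-2,+0> → <-29,-24,20>

<-29,-24,20>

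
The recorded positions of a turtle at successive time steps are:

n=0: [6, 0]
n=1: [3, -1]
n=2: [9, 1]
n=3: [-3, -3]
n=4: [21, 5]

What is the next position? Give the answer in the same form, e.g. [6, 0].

Step-to-step displacements: [-3, -1], [+6, +2], [-12, -4], [+24, +8]; each is -2× the previous.
step 5: [21, 5] + [-48, -16] → [-27, -11]

[-27, -11]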